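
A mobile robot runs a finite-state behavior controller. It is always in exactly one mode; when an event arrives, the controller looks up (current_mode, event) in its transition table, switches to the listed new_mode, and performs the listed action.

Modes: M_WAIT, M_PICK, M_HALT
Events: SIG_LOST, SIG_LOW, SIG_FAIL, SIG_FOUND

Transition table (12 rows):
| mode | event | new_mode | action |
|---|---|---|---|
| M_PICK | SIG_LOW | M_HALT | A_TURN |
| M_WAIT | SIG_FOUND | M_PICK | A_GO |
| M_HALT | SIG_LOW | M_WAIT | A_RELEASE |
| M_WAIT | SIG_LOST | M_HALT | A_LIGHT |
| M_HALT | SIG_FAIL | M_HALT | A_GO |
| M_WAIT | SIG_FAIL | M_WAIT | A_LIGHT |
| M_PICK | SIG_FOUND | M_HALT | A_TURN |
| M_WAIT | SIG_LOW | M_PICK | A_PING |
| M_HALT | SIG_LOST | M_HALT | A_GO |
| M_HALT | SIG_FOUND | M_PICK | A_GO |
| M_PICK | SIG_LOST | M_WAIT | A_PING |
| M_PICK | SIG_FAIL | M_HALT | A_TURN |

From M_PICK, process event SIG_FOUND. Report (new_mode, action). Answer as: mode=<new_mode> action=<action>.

mode=M_HALT action=A_TURN

current mode = M_PICK; filter table to that mode:
  (M_PICK, SIG_LOW) → (M_HALT, A_TURN)
  (M_PICK, SIG_FOUND) → (M_HALT, A_TURN)  ← event matches
  (M_PICK, SIG_LOST) → (M_WAIT, A_PING)
  (M_PICK, SIG_FAIL) → (M_HALT, A_TURN)
event = SIG_FOUND selects (M_HALT, A_TURN)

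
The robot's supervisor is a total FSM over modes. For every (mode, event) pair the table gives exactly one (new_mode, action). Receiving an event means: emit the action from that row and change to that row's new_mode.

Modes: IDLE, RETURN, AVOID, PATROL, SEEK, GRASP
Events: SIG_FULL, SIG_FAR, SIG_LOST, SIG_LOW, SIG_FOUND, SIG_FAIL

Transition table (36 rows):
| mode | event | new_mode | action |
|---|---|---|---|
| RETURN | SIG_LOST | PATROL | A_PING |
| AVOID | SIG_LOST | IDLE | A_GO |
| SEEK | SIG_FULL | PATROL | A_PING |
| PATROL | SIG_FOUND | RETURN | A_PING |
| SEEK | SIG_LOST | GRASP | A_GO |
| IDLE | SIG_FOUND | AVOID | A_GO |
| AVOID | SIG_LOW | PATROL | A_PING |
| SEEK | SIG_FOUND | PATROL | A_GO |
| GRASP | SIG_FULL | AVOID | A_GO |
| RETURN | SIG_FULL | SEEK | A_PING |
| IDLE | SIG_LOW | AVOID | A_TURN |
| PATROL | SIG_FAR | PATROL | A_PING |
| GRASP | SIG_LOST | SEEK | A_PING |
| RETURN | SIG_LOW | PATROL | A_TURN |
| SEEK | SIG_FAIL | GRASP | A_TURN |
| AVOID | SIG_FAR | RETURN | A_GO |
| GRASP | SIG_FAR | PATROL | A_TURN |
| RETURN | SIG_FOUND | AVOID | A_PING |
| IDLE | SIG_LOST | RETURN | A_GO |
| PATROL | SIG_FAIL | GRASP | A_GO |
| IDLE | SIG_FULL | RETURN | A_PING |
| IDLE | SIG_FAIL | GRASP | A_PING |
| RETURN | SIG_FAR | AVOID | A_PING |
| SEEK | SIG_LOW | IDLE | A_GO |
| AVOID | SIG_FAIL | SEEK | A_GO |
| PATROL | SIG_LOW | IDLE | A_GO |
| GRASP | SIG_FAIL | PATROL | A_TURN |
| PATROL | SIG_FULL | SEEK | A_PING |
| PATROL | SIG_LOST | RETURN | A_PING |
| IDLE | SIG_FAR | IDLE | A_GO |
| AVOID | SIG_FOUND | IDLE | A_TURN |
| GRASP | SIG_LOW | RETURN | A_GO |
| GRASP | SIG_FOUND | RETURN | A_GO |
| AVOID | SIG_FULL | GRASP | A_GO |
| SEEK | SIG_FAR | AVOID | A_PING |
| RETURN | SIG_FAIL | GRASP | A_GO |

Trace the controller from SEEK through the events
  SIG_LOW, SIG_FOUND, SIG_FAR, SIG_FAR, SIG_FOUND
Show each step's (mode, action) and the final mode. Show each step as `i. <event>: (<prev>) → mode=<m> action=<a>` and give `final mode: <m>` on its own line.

final mode: IDLE

1. SIG_LOW: (SEEK) → mode=IDLE action=A_GO
2. SIG_FOUND: (IDLE) → mode=AVOID action=A_GO
3. SIG_FAR: (AVOID) → mode=RETURN action=A_GO
4. SIG_FAR: (RETURN) → mode=AVOID action=A_PING
5. SIG_FOUND: (AVOID) → mode=IDLE action=A_TURN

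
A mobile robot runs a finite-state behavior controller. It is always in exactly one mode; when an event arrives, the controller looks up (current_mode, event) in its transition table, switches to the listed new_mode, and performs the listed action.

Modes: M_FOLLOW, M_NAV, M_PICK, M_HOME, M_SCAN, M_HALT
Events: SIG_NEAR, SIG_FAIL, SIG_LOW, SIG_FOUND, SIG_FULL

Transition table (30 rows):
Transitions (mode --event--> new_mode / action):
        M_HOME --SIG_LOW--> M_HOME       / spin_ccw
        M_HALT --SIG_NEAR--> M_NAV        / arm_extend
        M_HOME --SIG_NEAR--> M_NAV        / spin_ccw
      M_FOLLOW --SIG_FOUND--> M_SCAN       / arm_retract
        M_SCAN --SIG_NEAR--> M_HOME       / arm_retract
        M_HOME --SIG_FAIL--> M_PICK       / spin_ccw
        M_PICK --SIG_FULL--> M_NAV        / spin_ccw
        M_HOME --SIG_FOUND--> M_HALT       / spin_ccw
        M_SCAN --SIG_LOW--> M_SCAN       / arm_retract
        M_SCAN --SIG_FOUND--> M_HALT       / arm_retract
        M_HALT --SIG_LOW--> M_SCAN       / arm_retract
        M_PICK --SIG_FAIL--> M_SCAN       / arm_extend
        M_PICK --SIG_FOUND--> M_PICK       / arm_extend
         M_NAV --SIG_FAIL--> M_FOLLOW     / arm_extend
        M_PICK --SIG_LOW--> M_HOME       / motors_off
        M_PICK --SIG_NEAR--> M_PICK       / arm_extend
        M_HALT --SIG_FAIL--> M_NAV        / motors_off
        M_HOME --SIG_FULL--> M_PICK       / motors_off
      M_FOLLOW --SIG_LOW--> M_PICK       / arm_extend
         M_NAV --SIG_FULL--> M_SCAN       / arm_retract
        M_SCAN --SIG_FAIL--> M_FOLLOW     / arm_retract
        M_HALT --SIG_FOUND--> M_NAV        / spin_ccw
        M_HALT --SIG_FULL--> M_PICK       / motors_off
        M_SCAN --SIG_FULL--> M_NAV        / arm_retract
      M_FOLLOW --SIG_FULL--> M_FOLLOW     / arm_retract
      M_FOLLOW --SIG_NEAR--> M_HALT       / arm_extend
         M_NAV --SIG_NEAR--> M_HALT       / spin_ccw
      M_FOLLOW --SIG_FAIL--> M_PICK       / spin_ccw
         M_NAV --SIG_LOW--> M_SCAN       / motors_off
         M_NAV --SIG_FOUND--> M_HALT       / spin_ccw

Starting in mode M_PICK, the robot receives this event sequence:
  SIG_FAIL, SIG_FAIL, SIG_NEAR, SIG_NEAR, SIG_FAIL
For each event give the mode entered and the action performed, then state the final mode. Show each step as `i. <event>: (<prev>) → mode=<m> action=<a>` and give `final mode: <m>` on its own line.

1. SIG_FAIL: (M_PICK) → mode=M_SCAN action=arm_extend
2. SIG_FAIL: (M_SCAN) → mode=M_FOLLOW action=arm_retract
3. SIG_NEAR: (M_FOLLOW) → mode=M_HALT action=arm_extend
4. SIG_NEAR: (M_HALT) → mode=M_NAV action=arm_extend
5. SIG_FAIL: (M_NAV) → mode=M_FOLLOW action=arm_extend

final mode: M_FOLLOW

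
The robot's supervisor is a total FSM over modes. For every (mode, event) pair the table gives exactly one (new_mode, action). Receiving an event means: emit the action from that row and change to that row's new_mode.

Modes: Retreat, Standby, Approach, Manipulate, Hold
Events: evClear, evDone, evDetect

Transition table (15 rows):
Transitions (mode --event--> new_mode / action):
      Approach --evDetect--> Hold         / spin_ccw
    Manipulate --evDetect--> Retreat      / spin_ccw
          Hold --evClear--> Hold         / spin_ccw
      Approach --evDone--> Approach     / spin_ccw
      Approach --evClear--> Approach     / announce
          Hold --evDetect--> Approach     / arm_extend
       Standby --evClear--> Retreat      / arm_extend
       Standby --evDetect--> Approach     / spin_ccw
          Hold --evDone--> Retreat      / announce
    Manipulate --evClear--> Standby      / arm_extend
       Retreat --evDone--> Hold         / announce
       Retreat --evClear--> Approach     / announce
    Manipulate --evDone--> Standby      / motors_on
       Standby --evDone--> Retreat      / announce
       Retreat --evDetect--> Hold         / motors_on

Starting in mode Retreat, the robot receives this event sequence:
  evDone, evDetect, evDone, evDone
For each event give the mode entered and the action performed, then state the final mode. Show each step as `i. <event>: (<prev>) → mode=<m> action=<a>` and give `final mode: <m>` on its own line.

final mode: Approach

1. evDone: (Retreat) → mode=Hold action=announce
2. evDetect: (Hold) → mode=Approach action=arm_extend
3. evDone: (Approach) → mode=Approach action=spin_ccw
4. evDone: (Approach) → mode=Approach action=spin_ccw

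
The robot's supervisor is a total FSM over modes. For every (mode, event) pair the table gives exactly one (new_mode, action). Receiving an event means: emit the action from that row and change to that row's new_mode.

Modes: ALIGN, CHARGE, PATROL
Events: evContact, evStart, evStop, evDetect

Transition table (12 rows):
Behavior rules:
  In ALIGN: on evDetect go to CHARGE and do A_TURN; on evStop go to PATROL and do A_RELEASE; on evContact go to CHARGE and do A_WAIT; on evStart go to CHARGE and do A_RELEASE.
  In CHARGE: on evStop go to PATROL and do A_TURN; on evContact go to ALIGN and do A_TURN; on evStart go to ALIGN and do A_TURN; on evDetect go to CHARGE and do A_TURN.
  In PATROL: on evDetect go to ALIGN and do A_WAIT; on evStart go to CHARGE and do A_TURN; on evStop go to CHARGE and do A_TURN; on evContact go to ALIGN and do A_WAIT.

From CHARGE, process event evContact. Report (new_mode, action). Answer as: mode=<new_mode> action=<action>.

current mode = CHARGE; filter table to that mode:
  (CHARGE, evStop) → (PATROL, A_TURN)
  (CHARGE, evContact) → (ALIGN, A_TURN)  ← event matches
  (CHARGE, evStart) → (ALIGN, A_TURN)
  (CHARGE, evDetect) → (CHARGE, A_TURN)
event = evContact selects (ALIGN, A_TURN)

mode=ALIGN action=A_TURN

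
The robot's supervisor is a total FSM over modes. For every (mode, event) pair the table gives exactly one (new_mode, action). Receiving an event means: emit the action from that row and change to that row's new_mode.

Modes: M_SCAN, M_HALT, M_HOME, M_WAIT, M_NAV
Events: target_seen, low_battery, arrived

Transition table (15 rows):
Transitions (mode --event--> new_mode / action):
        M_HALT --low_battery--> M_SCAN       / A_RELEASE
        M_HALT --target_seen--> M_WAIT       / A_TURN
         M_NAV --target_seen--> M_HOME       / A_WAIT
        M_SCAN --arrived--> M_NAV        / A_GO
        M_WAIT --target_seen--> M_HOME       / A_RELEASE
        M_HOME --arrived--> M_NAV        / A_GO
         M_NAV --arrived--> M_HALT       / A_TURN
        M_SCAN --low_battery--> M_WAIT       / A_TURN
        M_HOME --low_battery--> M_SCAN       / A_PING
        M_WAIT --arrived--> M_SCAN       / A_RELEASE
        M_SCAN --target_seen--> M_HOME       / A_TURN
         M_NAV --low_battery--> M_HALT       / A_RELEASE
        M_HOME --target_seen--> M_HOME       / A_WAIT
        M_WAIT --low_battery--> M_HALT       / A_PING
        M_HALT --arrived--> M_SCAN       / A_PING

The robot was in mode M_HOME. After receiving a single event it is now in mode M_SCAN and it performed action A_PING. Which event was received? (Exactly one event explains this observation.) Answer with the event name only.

try target_seen: (M_HOME, target_seen) → (M_HOME, A_WAIT)
try low_battery: (M_HOME, low_battery) → (M_SCAN, A_PING)  ← matches
try arrived: (M_HOME, arrived) → (M_NAV, A_GO)

low_battery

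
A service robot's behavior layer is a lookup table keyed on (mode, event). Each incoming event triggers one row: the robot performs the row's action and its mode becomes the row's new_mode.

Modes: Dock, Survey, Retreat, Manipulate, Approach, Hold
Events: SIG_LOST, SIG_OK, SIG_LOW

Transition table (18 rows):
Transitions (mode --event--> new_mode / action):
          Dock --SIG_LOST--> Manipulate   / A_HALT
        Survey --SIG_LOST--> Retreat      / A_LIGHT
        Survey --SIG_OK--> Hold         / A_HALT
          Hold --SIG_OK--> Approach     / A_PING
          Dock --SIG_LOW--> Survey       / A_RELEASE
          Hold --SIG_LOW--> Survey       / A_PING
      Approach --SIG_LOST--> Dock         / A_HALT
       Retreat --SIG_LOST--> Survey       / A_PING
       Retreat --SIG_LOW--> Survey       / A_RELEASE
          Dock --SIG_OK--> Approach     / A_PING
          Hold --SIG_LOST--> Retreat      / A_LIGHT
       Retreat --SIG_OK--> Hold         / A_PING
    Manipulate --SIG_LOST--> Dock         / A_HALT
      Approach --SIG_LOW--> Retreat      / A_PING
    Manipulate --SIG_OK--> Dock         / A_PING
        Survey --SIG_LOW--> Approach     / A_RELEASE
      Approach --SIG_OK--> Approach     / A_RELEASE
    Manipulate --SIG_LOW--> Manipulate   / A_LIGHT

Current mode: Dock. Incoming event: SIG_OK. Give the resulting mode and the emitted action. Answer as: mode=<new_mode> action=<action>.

mode=Approach action=A_PING

current mode = Dock; filter table to that mode:
  (Dock, SIG_LOST) → (Manipulate, A_HALT)
  (Dock, SIG_LOW) → (Survey, A_RELEASE)
  (Dock, SIG_OK) → (Approach, A_PING)  ← event matches
event = SIG_OK selects (Approach, A_PING)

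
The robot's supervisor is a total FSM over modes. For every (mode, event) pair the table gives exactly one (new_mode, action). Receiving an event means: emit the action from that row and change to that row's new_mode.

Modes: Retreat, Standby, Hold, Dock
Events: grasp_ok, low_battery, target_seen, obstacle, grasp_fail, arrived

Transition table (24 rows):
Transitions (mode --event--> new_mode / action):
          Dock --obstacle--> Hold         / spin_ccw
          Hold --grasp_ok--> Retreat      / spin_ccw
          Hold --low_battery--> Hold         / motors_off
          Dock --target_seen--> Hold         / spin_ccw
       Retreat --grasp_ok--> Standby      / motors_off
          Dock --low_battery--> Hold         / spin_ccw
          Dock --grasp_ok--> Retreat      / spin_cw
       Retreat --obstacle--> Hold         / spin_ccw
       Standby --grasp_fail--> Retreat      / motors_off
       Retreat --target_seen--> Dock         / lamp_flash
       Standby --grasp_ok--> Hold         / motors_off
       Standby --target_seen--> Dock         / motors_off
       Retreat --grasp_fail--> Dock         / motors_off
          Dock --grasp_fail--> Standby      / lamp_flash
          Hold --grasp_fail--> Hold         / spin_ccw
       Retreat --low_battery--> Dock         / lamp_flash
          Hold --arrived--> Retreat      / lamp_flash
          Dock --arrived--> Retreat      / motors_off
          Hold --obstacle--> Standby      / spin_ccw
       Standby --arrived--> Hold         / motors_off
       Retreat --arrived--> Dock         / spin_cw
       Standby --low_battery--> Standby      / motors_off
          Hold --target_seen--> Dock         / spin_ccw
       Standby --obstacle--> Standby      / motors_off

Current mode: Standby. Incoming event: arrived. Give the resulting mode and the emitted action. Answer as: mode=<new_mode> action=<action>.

mode=Hold action=motors_off

current mode = Standby; filter table to that mode:
  (Standby, grasp_fail) → (Retreat, motors_off)
  (Standby, grasp_ok) → (Hold, motors_off)
  (Standby, target_seen) → (Dock, motors_off)
  (Standby, arrived) → (Hold, motors_off)  ← event matches
  (Standby, low_battery) → (Standby, motors_off)
  (Standby, obstacle) → (Standby, motors_off)
event = arrived selects (Hold, motors_off)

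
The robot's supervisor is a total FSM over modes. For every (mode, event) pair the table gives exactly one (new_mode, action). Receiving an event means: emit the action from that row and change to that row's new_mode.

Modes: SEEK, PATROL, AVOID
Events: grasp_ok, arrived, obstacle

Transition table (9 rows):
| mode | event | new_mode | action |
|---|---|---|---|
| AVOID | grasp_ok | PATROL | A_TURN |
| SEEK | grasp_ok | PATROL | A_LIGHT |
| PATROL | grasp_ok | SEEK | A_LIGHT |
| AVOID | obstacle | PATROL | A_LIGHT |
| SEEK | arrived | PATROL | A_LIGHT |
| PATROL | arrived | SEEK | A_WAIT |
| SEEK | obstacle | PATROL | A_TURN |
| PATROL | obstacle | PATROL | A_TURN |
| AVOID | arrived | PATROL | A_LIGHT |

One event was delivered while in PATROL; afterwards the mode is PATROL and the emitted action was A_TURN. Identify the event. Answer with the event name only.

try grasp_ok: (PATROL, grasp_ok) → (SEEK, A_LIGHT)
try arrived: (PATROL, arrived) → (SEEK, A_WAIT)
try obstacle: (PATROL, obstacle) → (PATROL, A_TURN)  ← matches

obstacle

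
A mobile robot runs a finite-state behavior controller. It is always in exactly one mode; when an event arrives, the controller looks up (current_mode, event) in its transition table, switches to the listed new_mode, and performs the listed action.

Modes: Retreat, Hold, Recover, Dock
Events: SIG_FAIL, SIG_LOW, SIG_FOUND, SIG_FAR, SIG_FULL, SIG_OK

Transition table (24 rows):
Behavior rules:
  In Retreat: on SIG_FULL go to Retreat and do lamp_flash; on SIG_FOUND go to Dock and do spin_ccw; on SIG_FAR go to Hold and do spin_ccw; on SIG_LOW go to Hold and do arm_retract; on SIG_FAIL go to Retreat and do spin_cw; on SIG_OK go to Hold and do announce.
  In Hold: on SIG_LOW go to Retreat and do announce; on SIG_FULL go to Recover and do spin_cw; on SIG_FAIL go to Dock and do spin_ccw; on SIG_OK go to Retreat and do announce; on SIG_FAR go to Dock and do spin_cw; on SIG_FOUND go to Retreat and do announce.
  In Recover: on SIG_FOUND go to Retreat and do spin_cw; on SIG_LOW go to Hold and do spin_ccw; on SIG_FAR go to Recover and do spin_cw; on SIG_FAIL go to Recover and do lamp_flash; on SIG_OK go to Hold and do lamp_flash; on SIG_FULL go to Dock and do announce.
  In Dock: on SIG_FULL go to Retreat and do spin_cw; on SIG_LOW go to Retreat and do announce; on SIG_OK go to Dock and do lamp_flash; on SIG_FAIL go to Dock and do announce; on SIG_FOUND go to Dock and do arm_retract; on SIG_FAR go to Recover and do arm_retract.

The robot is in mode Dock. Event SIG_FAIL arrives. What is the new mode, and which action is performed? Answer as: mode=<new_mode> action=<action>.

mode=Dock action=announce

current mode = Dock; filter table to that mode:
  (Dock, SIG_FULL) → (Retreat, spin_cw)
  (Dock, SIG_LOW) → (Retreat, announce)
  (Dock, SIG_OK) → (Dock, lamp_flash)
  (Dock, SIG_FAIL) → (Dock, announce)  ← event matches
  (Dock, SIG_FOUND) → (Dock, arm_retract)
  (Dock, SIG_FAR) → (Recover, arm_retract)
event = SIG_FAIL selects (Dock, announce)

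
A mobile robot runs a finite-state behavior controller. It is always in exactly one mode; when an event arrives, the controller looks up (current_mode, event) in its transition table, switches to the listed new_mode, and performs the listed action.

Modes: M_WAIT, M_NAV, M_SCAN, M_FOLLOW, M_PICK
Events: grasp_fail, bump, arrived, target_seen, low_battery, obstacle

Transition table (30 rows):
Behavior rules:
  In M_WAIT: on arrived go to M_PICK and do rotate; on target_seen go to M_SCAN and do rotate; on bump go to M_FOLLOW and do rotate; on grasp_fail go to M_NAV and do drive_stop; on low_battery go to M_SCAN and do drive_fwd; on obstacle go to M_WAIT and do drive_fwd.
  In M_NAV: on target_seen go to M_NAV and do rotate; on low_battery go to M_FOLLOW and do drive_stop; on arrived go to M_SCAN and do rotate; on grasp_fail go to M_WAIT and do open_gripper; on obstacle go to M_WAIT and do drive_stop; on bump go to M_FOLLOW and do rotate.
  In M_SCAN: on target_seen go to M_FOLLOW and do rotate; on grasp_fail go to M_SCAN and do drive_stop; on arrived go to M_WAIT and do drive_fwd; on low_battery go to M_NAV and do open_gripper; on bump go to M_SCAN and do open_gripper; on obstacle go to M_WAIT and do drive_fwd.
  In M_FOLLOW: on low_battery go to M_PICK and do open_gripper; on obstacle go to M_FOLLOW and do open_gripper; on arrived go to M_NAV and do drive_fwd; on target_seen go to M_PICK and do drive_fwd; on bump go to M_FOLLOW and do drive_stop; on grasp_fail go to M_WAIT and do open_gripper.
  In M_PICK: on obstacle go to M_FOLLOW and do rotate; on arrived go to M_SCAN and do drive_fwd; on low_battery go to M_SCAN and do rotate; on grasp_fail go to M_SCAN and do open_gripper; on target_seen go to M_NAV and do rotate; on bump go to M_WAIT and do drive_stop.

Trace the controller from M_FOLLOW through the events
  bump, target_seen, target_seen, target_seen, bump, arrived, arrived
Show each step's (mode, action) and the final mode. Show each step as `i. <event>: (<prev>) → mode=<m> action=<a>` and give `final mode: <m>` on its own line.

1. bump: (M_FOLLOW) → mode=M_FOLLOW action=drive_stop
2. target_seen: (M_FOLLOW) → mode=M_PICK action=drive_fwd
3. target_seen: (M_PICK) → mode=M_NAV action=rotate
4. target_seen: (M_NAV) → mode=M_NAV action=rotate
5. bump: (M_NAV) → mode=M_FOLLOW action=rotate
6. arrived: (M_FOLLOW) → mode=M_NAV action=drive_fwd
7. arrived: (M_NAV) → mode=M_SCAN action=rotate

final mode: M_SCAN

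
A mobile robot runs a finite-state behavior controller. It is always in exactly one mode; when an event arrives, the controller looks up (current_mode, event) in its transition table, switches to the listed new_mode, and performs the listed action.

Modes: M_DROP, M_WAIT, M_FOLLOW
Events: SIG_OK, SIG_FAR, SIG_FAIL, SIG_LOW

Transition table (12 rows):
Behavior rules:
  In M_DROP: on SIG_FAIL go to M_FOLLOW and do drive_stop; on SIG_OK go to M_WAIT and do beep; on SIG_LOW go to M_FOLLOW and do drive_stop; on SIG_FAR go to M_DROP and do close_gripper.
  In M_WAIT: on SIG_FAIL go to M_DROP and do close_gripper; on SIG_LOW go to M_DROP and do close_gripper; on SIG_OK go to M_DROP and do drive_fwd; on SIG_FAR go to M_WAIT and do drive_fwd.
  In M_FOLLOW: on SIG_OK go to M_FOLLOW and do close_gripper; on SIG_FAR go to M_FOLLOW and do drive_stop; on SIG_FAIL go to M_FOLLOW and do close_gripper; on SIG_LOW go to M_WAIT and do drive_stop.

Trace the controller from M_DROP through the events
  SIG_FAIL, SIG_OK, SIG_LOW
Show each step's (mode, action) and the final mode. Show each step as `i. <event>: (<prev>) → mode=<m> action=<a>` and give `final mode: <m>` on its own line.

final mode: M_WAIT

1. SIG_FAIL: (M_DROP) → mode=M_FOLLOW action=drive_stop
2. SIG_OK: (M_FOLLOW) → mode=M_FOLLOW action=close_gripper
3. SIG_LOW: (M_FOLLOW) → mode=M_WAIT action=drive_stop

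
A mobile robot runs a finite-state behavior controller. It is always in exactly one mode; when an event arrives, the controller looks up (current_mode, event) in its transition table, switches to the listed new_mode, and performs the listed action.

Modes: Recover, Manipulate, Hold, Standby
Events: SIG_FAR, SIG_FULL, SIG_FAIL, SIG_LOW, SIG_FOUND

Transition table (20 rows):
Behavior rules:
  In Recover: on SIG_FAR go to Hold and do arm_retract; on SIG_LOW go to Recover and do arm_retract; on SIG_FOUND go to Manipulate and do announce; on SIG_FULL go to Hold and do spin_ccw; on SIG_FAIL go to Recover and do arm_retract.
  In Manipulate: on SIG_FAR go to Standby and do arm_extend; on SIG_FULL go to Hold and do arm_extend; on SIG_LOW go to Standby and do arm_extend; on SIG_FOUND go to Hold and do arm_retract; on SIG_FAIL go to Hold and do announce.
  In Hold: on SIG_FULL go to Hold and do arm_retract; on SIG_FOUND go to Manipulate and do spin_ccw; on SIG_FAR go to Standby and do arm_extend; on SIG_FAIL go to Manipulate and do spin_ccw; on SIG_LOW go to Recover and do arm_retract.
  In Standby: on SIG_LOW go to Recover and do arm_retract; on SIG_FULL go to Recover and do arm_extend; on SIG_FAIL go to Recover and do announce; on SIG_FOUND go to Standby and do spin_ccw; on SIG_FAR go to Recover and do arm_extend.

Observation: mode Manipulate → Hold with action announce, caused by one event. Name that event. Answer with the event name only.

SIG_FAIL

try SIG_FAR: (Manipulate, SIG_FAR) → (Standby, arm_extend)
try SIG_FULL: (Manipulate, SIG_FULL) → (Hold, arm_extend)
try SIG_FAIL: (Manipulate, SIG_FAIL) → (Hold, announce)  ← matches
try SIG_LOW: (Manipulate, SIG_LOW) → (Standby, arm_extend)
try SIG_FOUND: (Manipulate, SIG_FOUND) → (Hold, arm_retract)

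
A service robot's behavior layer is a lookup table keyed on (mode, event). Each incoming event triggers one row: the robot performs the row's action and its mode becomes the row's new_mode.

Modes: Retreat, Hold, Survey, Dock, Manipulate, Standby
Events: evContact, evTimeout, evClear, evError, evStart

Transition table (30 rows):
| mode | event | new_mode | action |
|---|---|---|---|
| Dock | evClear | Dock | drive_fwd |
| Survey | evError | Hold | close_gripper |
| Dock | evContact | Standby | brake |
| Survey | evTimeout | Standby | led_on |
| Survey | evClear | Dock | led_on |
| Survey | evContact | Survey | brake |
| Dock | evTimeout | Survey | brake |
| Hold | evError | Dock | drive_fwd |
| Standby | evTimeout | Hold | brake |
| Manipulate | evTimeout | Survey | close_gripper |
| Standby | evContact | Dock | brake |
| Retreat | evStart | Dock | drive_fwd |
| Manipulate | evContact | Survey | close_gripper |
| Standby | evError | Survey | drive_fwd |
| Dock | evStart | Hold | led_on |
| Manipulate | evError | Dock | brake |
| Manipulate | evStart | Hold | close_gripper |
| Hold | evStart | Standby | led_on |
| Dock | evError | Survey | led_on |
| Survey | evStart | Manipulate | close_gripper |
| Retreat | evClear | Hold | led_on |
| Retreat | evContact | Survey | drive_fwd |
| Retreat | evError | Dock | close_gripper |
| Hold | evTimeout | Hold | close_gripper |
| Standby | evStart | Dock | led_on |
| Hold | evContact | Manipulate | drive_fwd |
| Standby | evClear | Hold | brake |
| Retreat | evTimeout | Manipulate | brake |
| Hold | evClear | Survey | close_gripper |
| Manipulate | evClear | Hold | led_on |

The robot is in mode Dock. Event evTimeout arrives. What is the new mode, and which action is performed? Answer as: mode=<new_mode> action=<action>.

current mode = Dock; filter table to that mode:
  (Dock, evClear) → (Dock, drive_fwd)
  (Dock, evContact) → (Standby, brake)
  (Dock, evTimeout) → (Survey, brake)  ← event matches
  (Dock, evStart) → (Hold, led_on)
  (Dock, evError) → (Survey, led_on)
event = evTimeout selects (Survey, brake)

mode=Survey action=brake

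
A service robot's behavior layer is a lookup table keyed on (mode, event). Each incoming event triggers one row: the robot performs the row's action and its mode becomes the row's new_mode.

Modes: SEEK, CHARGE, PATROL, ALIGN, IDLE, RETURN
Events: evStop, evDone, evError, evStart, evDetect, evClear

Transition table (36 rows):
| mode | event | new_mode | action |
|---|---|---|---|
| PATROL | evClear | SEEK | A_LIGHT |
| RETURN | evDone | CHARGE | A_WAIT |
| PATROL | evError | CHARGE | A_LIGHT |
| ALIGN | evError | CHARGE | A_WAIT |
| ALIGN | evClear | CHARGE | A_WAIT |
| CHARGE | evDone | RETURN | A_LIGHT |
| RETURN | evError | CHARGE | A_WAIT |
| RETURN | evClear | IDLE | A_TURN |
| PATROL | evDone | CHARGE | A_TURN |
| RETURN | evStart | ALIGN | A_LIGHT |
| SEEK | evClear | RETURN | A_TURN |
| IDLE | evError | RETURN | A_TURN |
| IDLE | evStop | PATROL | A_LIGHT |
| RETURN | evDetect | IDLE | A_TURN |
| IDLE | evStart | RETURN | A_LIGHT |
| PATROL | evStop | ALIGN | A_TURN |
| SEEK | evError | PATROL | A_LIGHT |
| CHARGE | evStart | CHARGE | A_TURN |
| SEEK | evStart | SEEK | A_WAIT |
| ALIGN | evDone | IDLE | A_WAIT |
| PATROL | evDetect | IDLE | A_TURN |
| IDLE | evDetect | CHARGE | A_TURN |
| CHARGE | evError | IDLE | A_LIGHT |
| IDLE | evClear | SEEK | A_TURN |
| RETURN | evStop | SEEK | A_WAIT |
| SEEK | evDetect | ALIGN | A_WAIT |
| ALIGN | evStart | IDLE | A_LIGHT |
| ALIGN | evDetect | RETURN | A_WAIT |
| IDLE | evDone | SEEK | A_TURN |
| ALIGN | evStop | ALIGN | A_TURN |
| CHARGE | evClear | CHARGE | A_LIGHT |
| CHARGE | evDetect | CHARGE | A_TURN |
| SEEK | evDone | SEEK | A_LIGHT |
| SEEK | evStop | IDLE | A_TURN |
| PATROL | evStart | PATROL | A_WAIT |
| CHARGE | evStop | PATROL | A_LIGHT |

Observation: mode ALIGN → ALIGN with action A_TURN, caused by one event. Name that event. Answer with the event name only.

evStop

try evStop: (ALIGN, evStop) → (ALIGN, A_TURN)  ← matches
try evDone: (ALIGN, evDone) → (IDLE, A_WAIT)
try evError: (ALIGN, evError) → (CHARGE, A_WAIT)
try evStart: (ALIGN, evStart) → (IDLE, A_LIGHT)
try evDetect: (ALIGN, evDetect) → (RETURN, A_WAIT)
try evClear: (ALIGN, evClear) → (CHARGE, A_WAIT)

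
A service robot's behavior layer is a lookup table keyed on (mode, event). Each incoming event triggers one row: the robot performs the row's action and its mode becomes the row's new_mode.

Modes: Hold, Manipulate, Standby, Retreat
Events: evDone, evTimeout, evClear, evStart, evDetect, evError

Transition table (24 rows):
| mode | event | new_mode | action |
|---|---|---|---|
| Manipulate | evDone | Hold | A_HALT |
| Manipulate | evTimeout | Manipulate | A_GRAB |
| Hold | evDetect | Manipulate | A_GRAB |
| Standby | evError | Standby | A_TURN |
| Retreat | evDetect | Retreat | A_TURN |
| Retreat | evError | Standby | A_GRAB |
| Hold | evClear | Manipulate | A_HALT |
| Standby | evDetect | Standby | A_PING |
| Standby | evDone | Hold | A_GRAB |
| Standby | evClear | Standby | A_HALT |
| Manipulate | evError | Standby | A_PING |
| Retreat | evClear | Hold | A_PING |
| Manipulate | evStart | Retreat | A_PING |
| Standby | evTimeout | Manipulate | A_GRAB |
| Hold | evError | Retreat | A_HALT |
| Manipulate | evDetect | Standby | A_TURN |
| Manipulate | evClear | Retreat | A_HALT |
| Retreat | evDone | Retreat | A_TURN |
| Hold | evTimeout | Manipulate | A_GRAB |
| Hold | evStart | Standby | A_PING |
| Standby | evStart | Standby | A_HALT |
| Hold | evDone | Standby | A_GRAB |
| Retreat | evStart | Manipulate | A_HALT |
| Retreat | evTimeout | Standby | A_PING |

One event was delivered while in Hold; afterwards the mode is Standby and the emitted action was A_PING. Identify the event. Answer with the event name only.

try evDone: (Hold, evDone) → (Standby, A_GRAB)
try evTimeout: (Hold, evTimeout) → (Manipulate, A_GRAB)
try evClear: (Hold, evClear) → (Manipulate, A_HALT)
try evStart: (Hold, evStart) → (Standby, A_PING)  ← matches
try evDetect: (Hold, evDetect) → (Manipulate, A_GRAB)
try evError: (Hold, evError) → (Retreat, A_HALT)

evStart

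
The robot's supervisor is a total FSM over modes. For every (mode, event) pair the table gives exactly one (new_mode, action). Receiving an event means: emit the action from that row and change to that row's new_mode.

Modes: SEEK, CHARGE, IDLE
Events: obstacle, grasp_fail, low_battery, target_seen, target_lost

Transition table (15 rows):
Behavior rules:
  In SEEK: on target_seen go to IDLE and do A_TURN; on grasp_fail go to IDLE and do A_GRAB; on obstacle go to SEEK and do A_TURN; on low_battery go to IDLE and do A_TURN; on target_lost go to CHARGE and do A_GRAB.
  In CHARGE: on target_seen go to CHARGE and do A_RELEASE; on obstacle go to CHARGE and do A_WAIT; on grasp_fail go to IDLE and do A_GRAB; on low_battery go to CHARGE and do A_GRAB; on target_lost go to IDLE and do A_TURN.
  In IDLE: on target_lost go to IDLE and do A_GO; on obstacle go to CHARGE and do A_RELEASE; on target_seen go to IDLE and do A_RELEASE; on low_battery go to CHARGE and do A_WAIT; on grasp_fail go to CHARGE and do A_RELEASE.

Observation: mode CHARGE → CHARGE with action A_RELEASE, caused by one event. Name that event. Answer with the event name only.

try obstacle: (CHARGE, obstacle) → (CHARGE, A_WAIT)
try grasp_fail: (CHARGE, grasp_fail) → (IDLE, A_GRAB)
try low_battery: (CHARGE, low_battery) → (CHARGE, A_GRAB)
try target_seen: (CHARGE, target_seen) → (CHARGE, A_RELEASE)  ← matches
try target_lost: (CHARGE, target_lost) → (IDLE, A_TURN)

target_seen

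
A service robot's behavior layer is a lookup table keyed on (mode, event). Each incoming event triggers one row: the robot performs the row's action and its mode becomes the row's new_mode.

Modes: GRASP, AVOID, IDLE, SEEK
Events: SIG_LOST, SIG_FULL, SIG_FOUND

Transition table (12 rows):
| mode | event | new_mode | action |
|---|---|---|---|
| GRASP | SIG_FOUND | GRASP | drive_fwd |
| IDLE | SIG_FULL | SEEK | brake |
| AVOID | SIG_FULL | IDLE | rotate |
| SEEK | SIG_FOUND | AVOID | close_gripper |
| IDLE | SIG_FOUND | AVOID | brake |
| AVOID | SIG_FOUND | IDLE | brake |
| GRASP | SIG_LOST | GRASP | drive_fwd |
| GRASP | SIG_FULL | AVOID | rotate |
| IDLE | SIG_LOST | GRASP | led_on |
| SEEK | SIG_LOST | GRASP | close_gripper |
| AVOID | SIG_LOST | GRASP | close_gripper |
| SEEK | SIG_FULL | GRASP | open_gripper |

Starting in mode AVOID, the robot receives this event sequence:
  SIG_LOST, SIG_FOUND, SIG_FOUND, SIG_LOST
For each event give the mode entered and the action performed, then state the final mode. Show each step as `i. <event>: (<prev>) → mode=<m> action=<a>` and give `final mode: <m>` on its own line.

final mode: GRASP

1. SIG_LOST: (AVOID) → mode=GRASP action=close_gripper
2. SIG_FOUND: (GRASP) → mode=GRASP action=drive_fwd
3. SIG_FOUND: (GRASP) → mode=GRASP action=drive_fwd
4. SIG_LOST: (GRASP) → mode=GRASP action=drive_fwd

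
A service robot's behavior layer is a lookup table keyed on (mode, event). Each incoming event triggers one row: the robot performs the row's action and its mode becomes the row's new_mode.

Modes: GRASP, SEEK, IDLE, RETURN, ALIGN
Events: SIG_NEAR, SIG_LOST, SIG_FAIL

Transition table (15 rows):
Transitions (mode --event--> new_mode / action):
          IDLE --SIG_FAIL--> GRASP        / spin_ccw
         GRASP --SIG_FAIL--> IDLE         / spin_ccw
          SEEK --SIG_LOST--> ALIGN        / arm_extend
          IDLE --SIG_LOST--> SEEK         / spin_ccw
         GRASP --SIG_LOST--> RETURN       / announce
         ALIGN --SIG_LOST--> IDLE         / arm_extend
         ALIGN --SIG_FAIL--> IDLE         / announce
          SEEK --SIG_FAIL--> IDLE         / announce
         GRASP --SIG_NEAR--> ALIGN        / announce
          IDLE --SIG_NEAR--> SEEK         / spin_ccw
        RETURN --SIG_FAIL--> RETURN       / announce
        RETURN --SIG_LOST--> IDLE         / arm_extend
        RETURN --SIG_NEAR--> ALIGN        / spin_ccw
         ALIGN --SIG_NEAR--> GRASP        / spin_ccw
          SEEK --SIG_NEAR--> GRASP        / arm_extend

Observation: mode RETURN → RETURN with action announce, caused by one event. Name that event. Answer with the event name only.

try SIG_NEAR: (RETURN, SIG_NEAR) → (ALIGN, spin_ccw)
try SIG_LOST: (RETURN, SIG_LOST) → (IDLE, arm_extend)
try SIG_FAIL: (RETURN, SIG_FAIL) → (RETURN, announce)  ← matches

SIG_FAIL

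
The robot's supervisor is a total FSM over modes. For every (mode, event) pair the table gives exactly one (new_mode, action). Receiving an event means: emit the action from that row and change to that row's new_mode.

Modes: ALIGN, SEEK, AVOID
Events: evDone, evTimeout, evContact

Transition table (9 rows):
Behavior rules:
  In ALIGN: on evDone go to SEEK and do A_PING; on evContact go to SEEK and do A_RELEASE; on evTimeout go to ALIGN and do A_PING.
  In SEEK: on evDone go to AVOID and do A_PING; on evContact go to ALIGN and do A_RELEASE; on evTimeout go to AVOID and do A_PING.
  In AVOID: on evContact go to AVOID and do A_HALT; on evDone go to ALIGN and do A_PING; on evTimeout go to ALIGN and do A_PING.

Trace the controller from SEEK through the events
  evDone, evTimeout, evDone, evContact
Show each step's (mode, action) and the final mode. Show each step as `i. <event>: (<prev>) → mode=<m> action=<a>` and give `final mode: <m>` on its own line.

final mode: ALIGN

1. evDone: (SEEK) → mode=AVOID action=A_PING
2. evTimeout: (AVOID) → mode=ALIGN action=A_PING
3. evDone: (ALIGN) → mode=SEEK action=A_PING
4. evContact: (SEEK) → mode=ALIGN action=A_RELEASE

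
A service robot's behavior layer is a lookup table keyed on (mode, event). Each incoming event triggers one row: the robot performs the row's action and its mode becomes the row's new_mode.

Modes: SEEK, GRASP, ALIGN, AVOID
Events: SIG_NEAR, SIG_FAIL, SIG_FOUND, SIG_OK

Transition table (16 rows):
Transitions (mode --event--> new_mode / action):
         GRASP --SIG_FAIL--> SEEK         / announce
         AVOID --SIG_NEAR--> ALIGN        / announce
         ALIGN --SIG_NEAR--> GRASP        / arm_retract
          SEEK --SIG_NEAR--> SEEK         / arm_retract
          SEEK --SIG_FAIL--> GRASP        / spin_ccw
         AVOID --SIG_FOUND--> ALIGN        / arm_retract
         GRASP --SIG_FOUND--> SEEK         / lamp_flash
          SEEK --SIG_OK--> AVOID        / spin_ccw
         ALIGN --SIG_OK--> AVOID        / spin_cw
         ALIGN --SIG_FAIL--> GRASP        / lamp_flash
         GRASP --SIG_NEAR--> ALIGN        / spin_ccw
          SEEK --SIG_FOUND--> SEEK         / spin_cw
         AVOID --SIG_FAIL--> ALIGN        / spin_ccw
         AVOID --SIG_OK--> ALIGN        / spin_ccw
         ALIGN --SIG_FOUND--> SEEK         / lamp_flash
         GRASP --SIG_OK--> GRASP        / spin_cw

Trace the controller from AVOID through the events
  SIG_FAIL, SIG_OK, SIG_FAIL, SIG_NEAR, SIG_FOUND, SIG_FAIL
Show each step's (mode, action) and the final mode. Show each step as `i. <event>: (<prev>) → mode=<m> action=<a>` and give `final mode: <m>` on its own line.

1. SIG_FAIL: (AVOID) → mode=ALIGN action=spin_ccw
2. SIG_OK: (ALIGN) → mode=AVOID action=spin_cw
3. SIG_FAIL: (AVOID) → mode=ALIGN action=spin_ccw
4. SIG_NEAR: (ALIGN) → mode=GRASP action=arm_retract
5. SIG_FOUND: (GRASP) → mode=SEEK action=lamp_flash
6. SIG_FAIL: (SEEK) → mode=GRASP action=spin_ccw

final mode: GRASP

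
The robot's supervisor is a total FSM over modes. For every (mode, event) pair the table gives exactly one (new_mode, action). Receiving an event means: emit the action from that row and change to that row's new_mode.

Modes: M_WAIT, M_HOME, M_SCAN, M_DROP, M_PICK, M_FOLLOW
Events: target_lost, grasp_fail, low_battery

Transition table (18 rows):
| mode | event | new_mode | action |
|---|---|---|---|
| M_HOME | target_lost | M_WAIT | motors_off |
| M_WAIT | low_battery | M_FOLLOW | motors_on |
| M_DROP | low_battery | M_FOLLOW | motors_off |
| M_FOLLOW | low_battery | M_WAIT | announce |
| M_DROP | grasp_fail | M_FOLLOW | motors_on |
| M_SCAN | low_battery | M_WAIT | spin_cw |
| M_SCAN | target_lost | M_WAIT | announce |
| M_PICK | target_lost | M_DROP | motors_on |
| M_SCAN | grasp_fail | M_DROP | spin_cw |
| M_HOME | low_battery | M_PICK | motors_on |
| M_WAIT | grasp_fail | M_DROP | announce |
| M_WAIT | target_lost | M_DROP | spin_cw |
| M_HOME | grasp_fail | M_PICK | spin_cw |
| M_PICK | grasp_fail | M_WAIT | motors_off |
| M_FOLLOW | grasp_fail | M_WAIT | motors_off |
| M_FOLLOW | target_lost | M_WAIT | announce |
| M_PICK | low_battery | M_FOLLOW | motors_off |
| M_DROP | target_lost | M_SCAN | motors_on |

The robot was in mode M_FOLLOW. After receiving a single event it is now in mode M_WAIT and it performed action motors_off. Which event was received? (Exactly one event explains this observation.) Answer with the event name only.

grasp_fail

try target_lost: (M_FOLLOW, target_lost) → (M_WAIT, announce)
try grasp_fail: (M_FOLLOW, grasp_fail) → (M_WAIT, motors_off)  ← matches
try low_battery: (M_FOLLOW, low_battery) → (M_WAIT, announce)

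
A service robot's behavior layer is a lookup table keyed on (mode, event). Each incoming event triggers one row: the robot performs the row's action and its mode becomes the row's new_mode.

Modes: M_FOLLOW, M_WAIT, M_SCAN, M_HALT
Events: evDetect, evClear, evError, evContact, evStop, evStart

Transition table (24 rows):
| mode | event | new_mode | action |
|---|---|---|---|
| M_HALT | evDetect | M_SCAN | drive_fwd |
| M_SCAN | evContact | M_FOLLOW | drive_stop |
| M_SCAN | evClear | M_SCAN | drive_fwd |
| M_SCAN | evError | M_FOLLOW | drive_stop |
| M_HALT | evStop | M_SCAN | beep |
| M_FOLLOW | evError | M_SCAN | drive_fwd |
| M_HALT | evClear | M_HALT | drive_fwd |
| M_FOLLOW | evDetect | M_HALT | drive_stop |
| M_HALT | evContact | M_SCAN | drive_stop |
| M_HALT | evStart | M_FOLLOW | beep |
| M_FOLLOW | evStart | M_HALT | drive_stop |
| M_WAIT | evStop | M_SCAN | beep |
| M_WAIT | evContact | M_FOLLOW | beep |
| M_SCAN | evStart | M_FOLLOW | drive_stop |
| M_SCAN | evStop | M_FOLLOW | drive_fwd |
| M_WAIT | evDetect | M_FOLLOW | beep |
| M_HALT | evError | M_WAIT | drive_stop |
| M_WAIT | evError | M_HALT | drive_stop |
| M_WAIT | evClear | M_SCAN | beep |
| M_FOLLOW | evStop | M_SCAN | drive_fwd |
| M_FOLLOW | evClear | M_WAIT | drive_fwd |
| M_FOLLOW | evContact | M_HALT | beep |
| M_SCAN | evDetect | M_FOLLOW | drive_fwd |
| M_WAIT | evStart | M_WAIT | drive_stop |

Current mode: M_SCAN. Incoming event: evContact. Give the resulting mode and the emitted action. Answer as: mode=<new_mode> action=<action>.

mode=M_FOLLOW action=drive_stop

current mode = M_SCAN; filter table to that mode:
  (M_SCAN, evContact) → (M_FOLLOW, drive_stop)  ← event matches
  (M_SCAN, evClear) → (M_SCAN, drive_fwd)
  (M_SCAN, evError) → (M_FOLLOW, drive_stop)
  (M_SCAN, evStart) → (M_FOLLOW, drive_stop)
  (M_SCAN, evStop) → (M_FOLLOW, drive_fwd)
  (M_SCAN, evDetect) → (M_FOLLOW, drive_fwd)
event = evContact selects (M_FOLLOW, drive_stop)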